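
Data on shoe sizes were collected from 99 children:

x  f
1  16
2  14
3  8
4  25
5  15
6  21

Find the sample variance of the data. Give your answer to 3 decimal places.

Values: 1, 2, 3, 4, 5, 6
n = 99, Σfx = 369, mean = 3.7273
Σfx² = 1675
Σf(x − x̄)² = Σfx² − (Σfx)²/n = 1675 − 369²/99 = 299.6364
Sample variance = 299.6364 / 98 = 3.0575

3.058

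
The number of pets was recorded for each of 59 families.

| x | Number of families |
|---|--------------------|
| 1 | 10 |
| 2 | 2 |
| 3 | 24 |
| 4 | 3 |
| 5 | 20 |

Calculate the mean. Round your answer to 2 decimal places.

3.36

Values: 1, 2, 3, 4, 5
Σfx = 10×1 + 2×2 + 24×3 + 3×4 + 20×5 = 198
n = Σf = 59
Mean = 198 / 59 = 3.3559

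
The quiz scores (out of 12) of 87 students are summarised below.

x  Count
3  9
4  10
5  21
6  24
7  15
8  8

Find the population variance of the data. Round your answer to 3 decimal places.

Values: 3, 4, 5, 6, 7, 8
n = 87, Σfx = 485, mean = 5.5747
Σfx² = 2877
Σf(x − x̄)² = Σfx² − (Σfx)²/n = 2877 − 485²/87 = 173.2644
Population variance = 173.2644 / 87 = 1.9915

1.992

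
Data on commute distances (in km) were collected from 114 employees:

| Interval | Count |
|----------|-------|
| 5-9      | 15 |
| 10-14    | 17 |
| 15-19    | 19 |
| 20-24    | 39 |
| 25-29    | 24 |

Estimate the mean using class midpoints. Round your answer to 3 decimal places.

Midpoints: 7, 12, 17, 22, 27
Σfm = 15×7 + 17×12 + 19×17 + 39×22 + 24×27 = 2138
n = Σf = 114
Mean = 2138 / 114 = 18.7544

18.754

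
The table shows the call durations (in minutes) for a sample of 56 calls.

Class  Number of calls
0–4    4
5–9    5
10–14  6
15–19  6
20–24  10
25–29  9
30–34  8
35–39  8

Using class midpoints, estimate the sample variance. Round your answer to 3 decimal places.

114.545

Midpoints: 2, 7, 12, 17, 22, 27, 32, 37
n = 56, Σfm = 1232, mean = 22.0000
Σfm² = 33404
Σf(m − x̄)² = Σfm² − (Σfm)²/n = 33404 − 1232²/56 = 6300.0000
Sample variance = 6300.0000 / 55 = 114.5455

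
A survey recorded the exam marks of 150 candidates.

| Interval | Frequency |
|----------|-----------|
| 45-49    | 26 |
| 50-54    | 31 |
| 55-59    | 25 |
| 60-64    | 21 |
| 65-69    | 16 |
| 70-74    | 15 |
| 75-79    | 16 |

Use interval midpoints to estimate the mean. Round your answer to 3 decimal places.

59.633

Midpoints: 47, 52, 57, 62, 67, 72, 77
Σfm = 26×47 + 31×52 + 25×57 + 21×62 + 16×67 + 15×72 + 16×77 = 8945
n = Σf = 150
Mean = 8945 / 150 = 59.6333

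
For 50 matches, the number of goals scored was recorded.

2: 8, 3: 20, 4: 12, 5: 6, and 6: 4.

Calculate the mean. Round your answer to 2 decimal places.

Values: 2, 3, 4, 5, 6
Σfx = 8×2 + 20×3 + 12×4 + 6×5 + 4×6 = 178
n = Σf = 50
Mean = 178 / 50 = 3.5600

3.56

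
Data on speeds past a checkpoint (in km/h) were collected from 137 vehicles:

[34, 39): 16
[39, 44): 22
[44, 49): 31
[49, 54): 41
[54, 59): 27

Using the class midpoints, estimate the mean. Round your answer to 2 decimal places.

48.00

Midpoints: 36.5, 41.5, 46.5, 51.5, 56.5
Σfm = 16×36.5 + 22×41.5 + 31×46.5 + 41×51.5 + 27×56.5 = 6575.5
n = Σf = 137
Mean = 6575.5 / 137 = 47.9964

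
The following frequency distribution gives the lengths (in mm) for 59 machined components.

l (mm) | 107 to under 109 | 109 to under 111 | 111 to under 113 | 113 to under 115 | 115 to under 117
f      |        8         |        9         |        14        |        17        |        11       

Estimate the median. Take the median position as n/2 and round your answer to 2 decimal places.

Cumulative frequencies: 8, 17, 31, 48, 59
n = 59; position = n/2 = 29.5.
This falls in the class 111 to under 113: L = 111, F = 17, f = 14, h = 2.
Median ≈ 111 + ((29.5 − 17) / 14) × 2 = 112.7857

112.79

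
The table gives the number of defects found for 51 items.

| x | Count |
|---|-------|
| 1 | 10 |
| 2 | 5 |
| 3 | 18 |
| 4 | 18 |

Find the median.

Cumulative frequencies: 10, 15, 33, 51
n = 51, so the median is the value in position (n+1)/2 = 26.
Position 26 falls at value 3.

3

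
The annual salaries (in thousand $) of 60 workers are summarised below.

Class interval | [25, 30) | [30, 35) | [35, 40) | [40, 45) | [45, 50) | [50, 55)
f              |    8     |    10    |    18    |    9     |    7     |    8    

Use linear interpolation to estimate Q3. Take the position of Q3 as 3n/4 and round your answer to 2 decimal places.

Cumulative frequencies: 8, 18, 36, 45, 52, 60
n = 60; position = 3n/4 = 45.
This falls in the class [40, 45): L = 40, F = 36, f = 9, h = 5.
Upper quartile ≈ 40 + ((45 − 36) / 9) × 5 = 45.0000

45.00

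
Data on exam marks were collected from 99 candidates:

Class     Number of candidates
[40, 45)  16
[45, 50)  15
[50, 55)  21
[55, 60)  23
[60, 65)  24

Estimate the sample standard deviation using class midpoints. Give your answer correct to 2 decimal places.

7.00

Midpoints: 42.5, 47.5, 52.5, 57.5, 62.5
n = 99, Σfm = 5317.5, mean = 53.7121
Σfm² = 290418.75
Σf(m − x̄)² = Σfm² − (Σfm)²/n = 290418.75 − 5317.5²/99 = 4804.5455
Sample variance = 4804.5455 / 98 = 49.0260
Standard deviation = √49.0260 = 7.0019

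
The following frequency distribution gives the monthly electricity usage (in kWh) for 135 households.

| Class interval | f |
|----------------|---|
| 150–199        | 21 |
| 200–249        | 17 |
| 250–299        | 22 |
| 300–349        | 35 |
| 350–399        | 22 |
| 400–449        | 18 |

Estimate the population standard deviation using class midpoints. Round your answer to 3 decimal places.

Midpoints: 174.5, 224.5, 274.5, 324.5, 374.5, 424.5
n = 135, Σfm = 40757.5, mean = 301.9074
Σfm² = 13168583.75
Σf(m − x̄)² = Σfm² − (Σfm)²/n = 13168583.75 − 40757.5²/135 = 863592.5926
Population variance = 863592.5926 / 135 = 6396.9822
Standard deviation = √6396.9822 = 79.9811

79.981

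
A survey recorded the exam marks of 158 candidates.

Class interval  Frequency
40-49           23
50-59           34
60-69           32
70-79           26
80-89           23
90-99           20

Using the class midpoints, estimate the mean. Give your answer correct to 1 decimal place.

67.8

Midpoints: 44.5, 54.5, 64.5, 74.5, 84.5, 94.5
Σfm = 23×44.5 + 34×54.5 + 32×64.5 + 26×74.5 + 23×84.5 + 20×94.5 = 10711
n = Σf = 158
Mean = 10711 / 158 = 67.7911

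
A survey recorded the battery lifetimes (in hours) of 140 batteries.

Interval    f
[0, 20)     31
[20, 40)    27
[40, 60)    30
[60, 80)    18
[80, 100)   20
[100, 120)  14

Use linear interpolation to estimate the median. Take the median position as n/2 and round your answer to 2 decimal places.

48.00

Cumulative frequencies: 31, 58, 88, 106, 126, 140
n = 140; position = n/2 = 70.
This falls in the class [40, 60): L = 40, F = 58, f = 30, h = 20.
Median ≈ 40 + ((70 − 58) / 30) × 20 = 48.0000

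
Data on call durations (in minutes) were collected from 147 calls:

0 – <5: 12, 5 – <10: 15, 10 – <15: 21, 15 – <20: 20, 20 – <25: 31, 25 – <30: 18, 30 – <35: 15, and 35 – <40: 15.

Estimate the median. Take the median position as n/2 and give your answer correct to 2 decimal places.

Cumulative frequencies: 12, 27, 48, 68, 99, 117, 132, 147
n = 147; position = n/2 = 73.5.
This falls in the class 20 – <25: L = 20, F = 68, f = 31, h = 5.
Median ≈ 20 + ((73.5 − 68) / 31) × 5 = 20.8871

20.89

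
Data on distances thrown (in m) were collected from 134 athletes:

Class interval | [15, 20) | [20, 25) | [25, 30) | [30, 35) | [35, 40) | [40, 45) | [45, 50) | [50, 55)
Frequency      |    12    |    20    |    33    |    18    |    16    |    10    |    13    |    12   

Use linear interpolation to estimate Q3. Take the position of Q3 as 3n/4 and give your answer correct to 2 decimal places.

40.75

Cumulative frequencies: 12, 32, 65, 83, 99, 109, 122, 134
n = 134; position = 3n/4 = 100.5.
This falls in the class [40, 45): L = 40, F = 99, f = 10, h = 5.
Upper quartile ≈ 40 + ((100.5 − 99) / 10) × 5 = 40.7500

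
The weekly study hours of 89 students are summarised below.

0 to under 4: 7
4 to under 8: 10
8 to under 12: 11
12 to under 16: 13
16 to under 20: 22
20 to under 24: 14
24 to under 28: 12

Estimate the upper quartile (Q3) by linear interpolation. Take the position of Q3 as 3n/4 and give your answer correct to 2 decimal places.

Cumulative frequencies: 7, 17, 28, 41, 63, 77, 89
n = 89; position = 3n/4 = 66.75.
This falls in the class 20 to under 24: L = 20, F = 63, f = 14, h = 4.
Upper quartile ≈ 20 + ((66.75 − 63) / 14) × 4 = 21.0714

21.07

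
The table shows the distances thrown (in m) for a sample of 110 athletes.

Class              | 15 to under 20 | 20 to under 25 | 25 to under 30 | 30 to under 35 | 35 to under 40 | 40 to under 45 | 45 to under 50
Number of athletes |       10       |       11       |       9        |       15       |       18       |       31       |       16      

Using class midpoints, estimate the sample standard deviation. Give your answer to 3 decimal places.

9.436

Midpoints: 17.5, 22.5, 27.5, 32.5, 37.5, 42.5, 47.5
n = 110, Σfm = 3910, mean = 35.5455
Σfm² = 148687.5
Σf(m − x̄)² = Σfm² − (Σfm)²/n = 148687.5 − 3910²/110 = 9704.7727
Sample variance = 9704.7727 / 109 = 89.0346
Standard deviation = √89.0346 = 9.4358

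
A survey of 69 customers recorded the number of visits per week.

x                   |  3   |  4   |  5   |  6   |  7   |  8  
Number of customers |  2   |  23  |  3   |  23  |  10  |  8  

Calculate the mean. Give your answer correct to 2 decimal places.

5.58

Values: 3, 4, 5, 6, 7, 8
Σfx = 2×3 + 23×4 + 3×5 + 23×6 + 10×7 + 8×8 = 385
n = Σf = 69
Mean = 385 / 69 = 5.5797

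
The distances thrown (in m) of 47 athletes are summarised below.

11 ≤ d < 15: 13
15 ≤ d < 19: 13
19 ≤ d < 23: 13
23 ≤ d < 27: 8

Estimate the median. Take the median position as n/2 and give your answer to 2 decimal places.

18.23

Cumulative frequencies: 13, 26, 39, 47
n = 47; position = n/2 = 23.5.
This falls in the class 15 ≤ d < 19: L = 15, F = 13, f = 13, h = 4.
Median ≈ 15 + ((23.5 − 13) / 13) × 4 = 18.2308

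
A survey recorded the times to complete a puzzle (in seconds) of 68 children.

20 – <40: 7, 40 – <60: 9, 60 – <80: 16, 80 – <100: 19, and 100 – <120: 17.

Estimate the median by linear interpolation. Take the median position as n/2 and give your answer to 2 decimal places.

82.11

Cumulative frequencies: 7, 16, 32, 51, 68
n = 68; position = n/2 = 34.
This falls in the class 80 – <100: L = 80, F = 32, f = 19, h = 20.
Median ≈ 80 + ((34 − 32) / 19) × 20 = 82.1053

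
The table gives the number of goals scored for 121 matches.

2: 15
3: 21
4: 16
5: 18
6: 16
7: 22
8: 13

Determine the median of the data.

5

Cumulative frequencies: 15, 36, 52, 70, 86, 108, 121
n = 121, so the median is the value in position (n+1)/2 = 61.
Position 61 falls at value 5.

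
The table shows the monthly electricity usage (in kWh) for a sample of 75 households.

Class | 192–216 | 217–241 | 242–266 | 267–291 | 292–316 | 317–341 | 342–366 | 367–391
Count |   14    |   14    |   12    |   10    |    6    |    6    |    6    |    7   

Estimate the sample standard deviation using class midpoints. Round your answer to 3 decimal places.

Midpoints: 204, 229, 254, 279, 304, 329, 354, 379
n = 75, Σfm = 20475, mean = 273.0000
Σfm² = 5830725
Σf(m − x̄)² = Σfm² − (Σfm)²/n = 5830725 − 20475²/75 = 241050.0000
Sample variance = 241050.0000 / 74 = 3257.4324
Standard deviation = √3257.4324 = 57.0739

57.074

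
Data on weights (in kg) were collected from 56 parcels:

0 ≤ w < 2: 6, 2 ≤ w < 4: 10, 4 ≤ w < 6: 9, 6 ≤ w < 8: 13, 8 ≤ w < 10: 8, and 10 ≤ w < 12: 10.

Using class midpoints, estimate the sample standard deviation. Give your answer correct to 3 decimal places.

3.242

Midpoints: 1, 3, 5, 7, 9, 11
n = 56, Σfm = 354, mean = 6.3214
Σfm² = 2816
Σf(m − x̄)² = Σfm² − (Σfm)²/n = 2816 − 354²/56 = 578.2143
Sample variance = 578.2143 / 55 = 10.5130
Standard deviation = √10.5130 = 3.2424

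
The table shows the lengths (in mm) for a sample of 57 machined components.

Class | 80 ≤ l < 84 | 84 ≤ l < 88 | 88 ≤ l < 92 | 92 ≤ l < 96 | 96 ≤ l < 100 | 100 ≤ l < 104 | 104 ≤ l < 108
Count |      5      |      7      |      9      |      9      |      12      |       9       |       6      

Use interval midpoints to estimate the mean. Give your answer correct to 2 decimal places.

Midpoints: 82, 86, 90, 94, 98, 102, 106
Σfm = 5×82 + 7×86 + 9×90 + 9×94 + 12×98 + 9×102 + 6×106 = 5398
n = Σf = 57
Mean = 5398 / 57 = 94.7018

94.70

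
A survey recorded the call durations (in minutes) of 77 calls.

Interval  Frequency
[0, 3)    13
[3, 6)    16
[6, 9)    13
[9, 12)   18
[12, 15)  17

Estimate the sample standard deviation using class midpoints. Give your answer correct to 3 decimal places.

4.252

Midpoints: 1.5, 4.5, 7.5, 10.5, 13.5
n = 77, Σfm = 607.5, mean = 7.8896
Σfm² = 6167.25
Σf(m − x̄)² = Σfm² − (Σfm)²/n = 6167.25 − 607.5²/77 = 1374.3117
Sample variance = 1374.3117 / 76 = 18.0830
Standard deviation = √18.0830 = 4.2524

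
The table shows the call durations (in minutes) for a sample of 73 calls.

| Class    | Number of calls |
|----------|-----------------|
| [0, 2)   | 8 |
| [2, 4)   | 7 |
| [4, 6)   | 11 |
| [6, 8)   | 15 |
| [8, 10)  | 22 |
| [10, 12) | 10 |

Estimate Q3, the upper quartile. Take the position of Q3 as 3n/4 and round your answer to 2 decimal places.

9.25

Cumulative frequencies: 8, 15, 26, 41, 63, 73
n = 73; position = 3n/4 = 54.75.
This falls in the class [8, 10): L = 8, F = 41, f = 22, h = 2.
Upper quartile ≈ 8 + ((54.75 − 41) / 22) × 2 = 9.2500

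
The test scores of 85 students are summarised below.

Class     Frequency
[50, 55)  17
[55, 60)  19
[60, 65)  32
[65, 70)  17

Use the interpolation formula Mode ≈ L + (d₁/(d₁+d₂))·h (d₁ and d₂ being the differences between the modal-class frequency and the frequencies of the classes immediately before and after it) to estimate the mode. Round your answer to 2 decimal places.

Modal class: [60, 65) (highest frequency 32).
d₁ = 32 − 19 = 13, d₂ = 32 − 17 = 15
Mode ≈ 60 + (13/(13+15)) × 5 = 60 + 2.3214 = 62.3214

62.32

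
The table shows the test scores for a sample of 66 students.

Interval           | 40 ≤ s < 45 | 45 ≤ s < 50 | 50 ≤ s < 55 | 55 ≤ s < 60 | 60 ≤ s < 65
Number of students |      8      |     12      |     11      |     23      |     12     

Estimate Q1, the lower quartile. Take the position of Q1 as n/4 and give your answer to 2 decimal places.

Cumulative frequencies: 8, 20, 31, 54, 66
n = 66; position = n/4 = 16.5.
This falls in the class 45 ≤ s < 50: L = 45, F = 8, f = 12, h = 5.
Lower quartile ≈ 45 + ((16.5 − 8) / 12) × 5 = 48.5417

48.54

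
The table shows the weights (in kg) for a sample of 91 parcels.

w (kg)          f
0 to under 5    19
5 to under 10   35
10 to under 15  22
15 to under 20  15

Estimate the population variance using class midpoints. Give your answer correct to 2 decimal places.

Midpoints: 2.5, 7.5, 12.5, 17.5
n = 91, Σfm = 847.5, mean = 9.3132
Σfm² = 10118.75
Σf(m − x̄)² = Σfm² − (Σfm)²/n = 10118.75 − 847.5²/91 = 2225.8242
Population variance = 2225.8242 / 91 = 24.4596

24.46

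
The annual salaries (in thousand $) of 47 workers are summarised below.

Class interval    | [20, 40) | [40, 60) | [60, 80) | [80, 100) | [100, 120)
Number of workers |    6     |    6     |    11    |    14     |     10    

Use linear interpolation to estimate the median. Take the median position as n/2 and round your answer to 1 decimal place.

80.7

Cumulative frequencies: 6, 12, 23, 37, 47
n = 47; position = n/2 = 23.5.
This falls in the class [80, 100): L = 80, F = 23, f = 14, h = 20.
Median ≈ 80 + ((23.5 − 23) / 14) × 20 = 80.7143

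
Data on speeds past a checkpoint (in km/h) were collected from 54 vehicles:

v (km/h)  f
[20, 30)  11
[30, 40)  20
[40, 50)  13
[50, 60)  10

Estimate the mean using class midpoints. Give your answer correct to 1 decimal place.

39.1

Midpoints: 25, 35, 45, 55
Σfm = 11×25 + 20×35 + 13×45 + 10×55 = 2110
n = Σf = 54
Mean = 2110 / 54 = 39.0741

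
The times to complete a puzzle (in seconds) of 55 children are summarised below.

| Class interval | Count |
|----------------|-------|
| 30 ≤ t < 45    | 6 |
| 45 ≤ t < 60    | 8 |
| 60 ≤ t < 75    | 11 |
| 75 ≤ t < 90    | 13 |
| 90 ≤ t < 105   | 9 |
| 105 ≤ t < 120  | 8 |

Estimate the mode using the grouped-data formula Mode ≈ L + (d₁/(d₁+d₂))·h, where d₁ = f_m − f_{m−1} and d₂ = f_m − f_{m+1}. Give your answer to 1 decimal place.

80.0

Modal class: 75 ≤ t < 90 (highest frequency 13).
d₁ = 13 − 11 = 2, d₂ = 13 − 9 = 4
Mode ≈ 75 + (2/(2+4)) × 15 = 75 + 5.0000 = 80.0000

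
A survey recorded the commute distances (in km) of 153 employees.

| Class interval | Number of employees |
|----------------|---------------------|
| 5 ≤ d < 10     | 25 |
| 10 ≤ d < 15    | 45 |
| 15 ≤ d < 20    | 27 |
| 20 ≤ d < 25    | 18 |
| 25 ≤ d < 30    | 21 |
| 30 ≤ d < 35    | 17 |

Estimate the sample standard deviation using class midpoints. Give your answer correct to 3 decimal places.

8.094

Midpoints: 7.5, 12.5, 17.5, 22.5, 27.5, 32.5
n = 153, Σfm = 2757.5, mean = 18.0229
Σfm² = 59656.25
Σf(m − x̄)² = Σfm² − (Σfm)²/n = 59656.25 − 2757.5²/153 = 9958.1699
Sample variance = 9958.1699 / 152 = 65.5143
Standard deviation = √65.5143 = 8.0941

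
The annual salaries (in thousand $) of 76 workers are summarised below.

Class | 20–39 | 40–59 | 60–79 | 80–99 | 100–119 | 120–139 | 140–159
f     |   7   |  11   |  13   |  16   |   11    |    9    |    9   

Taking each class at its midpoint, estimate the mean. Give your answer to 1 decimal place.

89.5

Midpoints: 29.5, 49.5, 69.5, 89.5, 109.5, 129.5, 149.5
Σfm = 7×29.5 + 11×49.5 + 13×69.5 + 16×89.5 + 11×109.5 + 9×129.5 + 9×149.5 = 6802
n = Σf = 76
Mean = 6802 / 76 = 89.5000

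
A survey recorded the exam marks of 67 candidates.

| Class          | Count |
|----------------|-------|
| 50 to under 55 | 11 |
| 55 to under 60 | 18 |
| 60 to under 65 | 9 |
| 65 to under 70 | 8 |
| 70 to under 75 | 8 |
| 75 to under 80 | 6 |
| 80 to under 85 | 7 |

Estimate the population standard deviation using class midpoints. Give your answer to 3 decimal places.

Midpoints: 52.5, 57.5, 62.5, 67.5, 72.5, 77.5, 82.5
n = 67, Σfm = 4337.5, mean = 64.7388
Σfm² = 287168.75
Σf(m − x̄)² = Σfm² − (Σfm)²/n = 287168.75 − 4337.5²/67 = 6364.1791
Population variance = 6364.1791 / 67 = 94.9877
Standard deviation = √94.9877 = 9.7462

9.746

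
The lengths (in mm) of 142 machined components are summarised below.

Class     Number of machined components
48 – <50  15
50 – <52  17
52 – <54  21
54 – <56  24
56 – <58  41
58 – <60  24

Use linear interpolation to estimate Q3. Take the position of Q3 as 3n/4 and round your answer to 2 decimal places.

Cumulative frequencies: 15, 32, 53, 77, 118, 142
n = 142; position = 3n/4 = 106.5.
This falls in the class 56 – <58: L = 56, F = 77, f = 41, h = 2.
Upper quartile ≈ 56 + ((106.5 − 77) / 41) × 2 = 57.4390

57.44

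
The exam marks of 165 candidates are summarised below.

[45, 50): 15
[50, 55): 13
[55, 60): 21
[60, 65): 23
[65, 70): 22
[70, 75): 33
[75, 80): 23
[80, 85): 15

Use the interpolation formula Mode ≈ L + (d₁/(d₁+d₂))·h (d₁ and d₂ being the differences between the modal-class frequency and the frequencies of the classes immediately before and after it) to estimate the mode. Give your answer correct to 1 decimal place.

72.6

Modal class: [70, 75) (highest frequency 33).
d₁ = 33 − 22 = 11, d₂ = 33 − 23 = 10
Mode ≈ 70 + (11/(11+10)) × 5 = 70 + 2.6190 = 72.6190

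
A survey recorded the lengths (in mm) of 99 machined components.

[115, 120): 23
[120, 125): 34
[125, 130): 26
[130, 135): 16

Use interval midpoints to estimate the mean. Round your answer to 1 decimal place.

Midpoints: 117.5, 122.5, 127.5, 132.5
Σfm = 23×117.5 + 34×122.5 + 26×127.5 + 16×132.5 = 12302.5
n = Σf = 99
Mean = 12302.5 / 99 = 124.2677

124.3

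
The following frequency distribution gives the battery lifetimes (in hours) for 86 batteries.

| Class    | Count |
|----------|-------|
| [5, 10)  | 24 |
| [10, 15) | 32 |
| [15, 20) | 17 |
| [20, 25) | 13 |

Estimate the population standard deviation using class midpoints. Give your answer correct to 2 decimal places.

5.08

Midpoints: 7.5, 12.5, 17.5, 22.5
n = 86, Σfm = 1170, mean = 13.6047
Σfm² = 18137.5
Σf(m − x̄)² = Σfm² − (Σfm)²/n = 18137.5 − 1170²/86 = 2220.0581
Population variance = 2220.0581 / 86 = 25.8146
Standard deviation = √25.8146 = 5.0808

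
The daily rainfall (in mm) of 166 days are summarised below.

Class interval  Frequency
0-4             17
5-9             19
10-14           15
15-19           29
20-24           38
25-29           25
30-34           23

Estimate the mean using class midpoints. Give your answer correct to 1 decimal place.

18.6

Midpoints: 2, 7, 12, 17, 22, 27, 32
Σfm = 17×2 + 19×7 + 15×12 + 29×17 + 38×22 + 25×27 + 23×32 = 3087
n = Σf = 166
Mean = 3087 / 166 = 18.5964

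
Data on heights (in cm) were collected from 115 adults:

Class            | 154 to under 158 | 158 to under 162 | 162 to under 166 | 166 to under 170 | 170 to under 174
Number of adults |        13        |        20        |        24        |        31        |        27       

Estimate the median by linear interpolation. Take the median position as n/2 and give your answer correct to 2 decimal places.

Cumulative frequencies: 13, 33, 57, 88, 115
n = 115; position = n/2 = 57.5.
This falls in the class 166 to under 170: L = 166, F = 57, f = 31, h = 4.
Median ≈ 166 + ((57.5 − 57) / 31) × 4 = 166.0645

166.06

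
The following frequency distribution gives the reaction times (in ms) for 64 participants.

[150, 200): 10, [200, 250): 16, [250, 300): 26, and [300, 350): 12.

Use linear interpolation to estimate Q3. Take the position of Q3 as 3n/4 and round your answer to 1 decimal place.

292.3

Cumulative frequencies: 10, 26, 52, 64
n = 64; position = 3n/4 = 48.
This falls in the class [250, 300): L = 250, F = 26, f = 26, h = 50.
Upper quartile ≈ 250 + ((48 − 26) / 26) × 50 = 292.3077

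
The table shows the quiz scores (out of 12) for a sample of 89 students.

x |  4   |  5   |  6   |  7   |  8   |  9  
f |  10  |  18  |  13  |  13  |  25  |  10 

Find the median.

7

Cumulative frequencies: 10, 28, 41, 54, 79, 89
n = 89, so the median is the value in position (n+1)/2 = 45.
Position 45 falls at value 7.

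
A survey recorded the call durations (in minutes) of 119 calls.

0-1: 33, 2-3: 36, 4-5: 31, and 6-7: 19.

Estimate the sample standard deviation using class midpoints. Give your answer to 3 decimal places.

Midpoints: 0.5, 2.5, 4.5, 6.5
n = 119, Σfm = 369.5, mean = 3.1050
Σfm² = 1663.75
Σf(m − x̄)² = Σfm² − (Σfm)²/n = 1663.75 − 369.5²/119 = 516.4370
Sample variance = 516.4370 / 118 = 4.3766
Standard deviation = √4.3766 = 2.0920

2.092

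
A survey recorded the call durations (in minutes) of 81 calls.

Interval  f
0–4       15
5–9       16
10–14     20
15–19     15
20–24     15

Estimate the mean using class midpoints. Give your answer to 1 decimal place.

11.9

Midpoints: 2, 7, 12, 17, 22
Σfm = 15×2 + 16×7 + 20×12 + 15×17 + 15×22 = 967
n = Σf = 81
Mean = 967 / 81 = 11.9383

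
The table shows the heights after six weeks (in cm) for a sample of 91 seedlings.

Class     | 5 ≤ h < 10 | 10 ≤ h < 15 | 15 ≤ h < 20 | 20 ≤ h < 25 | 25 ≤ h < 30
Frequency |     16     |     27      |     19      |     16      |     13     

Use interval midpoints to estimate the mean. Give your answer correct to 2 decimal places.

16.57

Midpoints: 7.5, 12.5, 17.5, 22.5, 27.5
Σfm = 16×7.5 + 27×12.5 + 19×17.5 + 16×22.5 + 13×27.5 = 1507.5
n = Σf = 91
Mean = 1507.5 / 91 = 16.5659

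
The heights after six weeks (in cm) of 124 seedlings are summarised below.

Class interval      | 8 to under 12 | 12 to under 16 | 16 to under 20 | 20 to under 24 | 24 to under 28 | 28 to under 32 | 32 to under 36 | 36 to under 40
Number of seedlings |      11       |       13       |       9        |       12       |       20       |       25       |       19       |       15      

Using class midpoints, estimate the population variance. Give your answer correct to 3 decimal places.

Midpoints: 10, 14, 18, 22, 26, 30, 34, 38
n = 124, Σfm = 3204, mean = 25.8387
Σfm² = 92016
Σf(m − x̄)² = Σfm² − (Σfm)²/n = 92016 − 3204²/124 = 9228.7742
Population variance = 9228.7742 / 124 = 74.4256

74.426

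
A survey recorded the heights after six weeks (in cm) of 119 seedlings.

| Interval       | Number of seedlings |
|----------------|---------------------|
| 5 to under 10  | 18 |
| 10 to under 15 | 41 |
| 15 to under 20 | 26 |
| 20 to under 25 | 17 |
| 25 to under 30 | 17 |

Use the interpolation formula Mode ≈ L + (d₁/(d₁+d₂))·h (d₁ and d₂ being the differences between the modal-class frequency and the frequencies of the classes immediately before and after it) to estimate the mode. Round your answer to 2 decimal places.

Modal class: 10 to under 15 (highest frequency 41).
d₁ = 41 − 18 = 23, d₂ = 41 − 26 = 15
Mode ≈ 10 + (23/(23+15)) × 5 = 10 + 3.0263 = 13.0263

13.03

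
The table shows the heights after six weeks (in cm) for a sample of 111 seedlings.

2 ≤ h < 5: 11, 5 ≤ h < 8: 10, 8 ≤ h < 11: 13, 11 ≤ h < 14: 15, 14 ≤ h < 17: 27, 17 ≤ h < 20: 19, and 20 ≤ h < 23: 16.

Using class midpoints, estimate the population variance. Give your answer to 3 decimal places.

30.738

Midpoints: 3.5, 6.5, 9.5, 12.5, 15.5, 18.5, 21.5
n = 111, Σfm = 1528.5, mean = 13.7703
Σfm² = 24459.75
Σf(m − x̄)² = Σfm² − (Σfm)²/n = 24459.75 − 1528.5²/111 = 3411.8919
Population variance = 3411.8919 / 111 = 30.7378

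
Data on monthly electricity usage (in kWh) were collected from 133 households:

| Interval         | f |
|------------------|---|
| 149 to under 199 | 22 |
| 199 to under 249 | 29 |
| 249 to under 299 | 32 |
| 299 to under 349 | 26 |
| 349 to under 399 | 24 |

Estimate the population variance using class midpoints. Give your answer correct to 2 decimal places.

Midpoints: 174, 224, 274, 324, 374
n = 133, Σfm = 36492, mean = 274.3759
Σfm² = 10610008
Σf(m − x̄)² = Σfm² − (Σfm)²/n = 10610008 − 36492²/133 = 597481.2030
Population variance = 597481.2030 / 133 = 4492.3399

4492.34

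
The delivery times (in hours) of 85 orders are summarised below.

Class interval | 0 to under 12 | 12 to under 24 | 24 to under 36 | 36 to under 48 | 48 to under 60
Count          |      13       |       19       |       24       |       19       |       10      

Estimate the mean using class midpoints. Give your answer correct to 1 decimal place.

29.2

Midpoints: 6, 18, 30, 42, 54
Σfm = 13×6 + 19×18 + 24×30 + 19×42 + 10×54 = 2478
n = Σf = 85
Mean = 2478 / 85 = 29.1529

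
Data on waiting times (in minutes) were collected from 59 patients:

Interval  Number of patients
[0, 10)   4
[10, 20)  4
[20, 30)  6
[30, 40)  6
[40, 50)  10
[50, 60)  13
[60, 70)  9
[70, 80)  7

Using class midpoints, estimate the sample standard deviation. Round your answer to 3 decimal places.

Midpoints: 5, 15, 25, 35, 45, 55, 65, 75
n = 59, Σfm = 2715, mean = 46.0169
Σfm² = 149075
Σf(m − x̄)² = Σfm² − (Σfm)²/n = 149075 − 2715²/59 = 24138.9831
Sample variance = 24138.9831 / 58 = 416.1894
Standard deviation = √416.1894 = 20.4007

20.401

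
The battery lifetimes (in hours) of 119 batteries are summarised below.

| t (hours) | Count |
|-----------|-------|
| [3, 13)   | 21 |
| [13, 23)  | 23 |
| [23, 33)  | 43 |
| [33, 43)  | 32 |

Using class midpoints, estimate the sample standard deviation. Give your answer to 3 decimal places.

Midpoints: 8, 18, 28, 38
n = 119, Σfm = 3002, mean = 25.2269
Σfm² = 88716
Σf(m − x̄)² = Σfm² − (Σfm)²/n = 88716 − 3002²/119 = 12984.8739
Sample variance = 12984.8739 / 118 = 110.0413
Standard deviation = √110.0413 = 10.4901

10.490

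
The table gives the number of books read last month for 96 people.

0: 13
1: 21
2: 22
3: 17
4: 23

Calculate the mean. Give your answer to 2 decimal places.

2.17

Values: 0, 1, 2, 3, 4
Σfx = 13×0 + 21×1 + 22×2 + 17×3 + 23×4 = 208
n = Σf = 96
Mean = 208 / 96 = 2.1667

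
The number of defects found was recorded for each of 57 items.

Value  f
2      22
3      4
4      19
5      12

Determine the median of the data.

Cumulative frequencies: 22, 26, 45, 57
n = 57, so the median is the value in position (n+1)/2 = 29.
Position 29 falls at value 4.

4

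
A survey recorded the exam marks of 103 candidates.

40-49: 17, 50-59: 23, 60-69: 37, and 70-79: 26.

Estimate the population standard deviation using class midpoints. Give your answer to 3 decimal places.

10.224

Midpoints: 44.5, 54.5, 64.5, 74.5
n = 103, Σfm = 6333.5, mean = 61.4903
Σfm² = 400215.75
Σf(m − x̄)² = Σfm² − (Σfm)²/n = 400215.75 − 6333.5²/103 = 10766.9903
Population variance = 10766.9903 / 103 = 104.5339
Standard deviation = √104.5339 = 10.2242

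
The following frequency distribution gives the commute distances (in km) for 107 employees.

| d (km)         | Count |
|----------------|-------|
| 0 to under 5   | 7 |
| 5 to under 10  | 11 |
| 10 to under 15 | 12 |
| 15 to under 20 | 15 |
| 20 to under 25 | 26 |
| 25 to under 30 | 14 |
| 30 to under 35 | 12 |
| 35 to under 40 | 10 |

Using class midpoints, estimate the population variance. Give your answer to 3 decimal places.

Midpoints: 2.5, 7.5, 12.5, 17.5, 22.5, 27.5, 32.5, 37.5
n = 107, Σfm = 2247.5, mean = 21.0047
Σfm² = 57618.75
Σf(m − x̄)² = Σfm² − (Σfm)²/n = 57618.75 − 2247.5²/107 = 10410.7477
Population variance = 10410.7477 / 107 = 97.2967

97.297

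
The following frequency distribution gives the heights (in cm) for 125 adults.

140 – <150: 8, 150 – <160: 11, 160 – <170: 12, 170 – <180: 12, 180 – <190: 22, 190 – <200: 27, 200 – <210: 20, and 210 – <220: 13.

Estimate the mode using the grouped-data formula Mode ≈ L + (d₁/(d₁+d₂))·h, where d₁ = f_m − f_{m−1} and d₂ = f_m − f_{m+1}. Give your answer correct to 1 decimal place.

Modal class: 190 – <200 (highest frequency 27).
d₁ = 27 − 22 = 5, d₂ = 27 − 20 = 7
Mode ≈ 190 + (5/(5+7)) × 10 = 190 + 4.1667 = 194.1667

194.2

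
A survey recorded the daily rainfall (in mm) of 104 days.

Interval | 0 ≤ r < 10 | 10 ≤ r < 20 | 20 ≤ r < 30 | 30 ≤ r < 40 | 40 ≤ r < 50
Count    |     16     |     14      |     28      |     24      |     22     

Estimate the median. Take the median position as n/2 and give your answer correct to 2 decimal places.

Cumulative frequencies: 16, 30, 58, 82, 104
n = 104; position = n/2 = 52.
This falls in the class 20 ≤ r < 30: L = 20, F = 30, f = 28, h = 10.
Median ≈ 20 + ((52 − 30) / 28) × 10 = 27.8571

27.86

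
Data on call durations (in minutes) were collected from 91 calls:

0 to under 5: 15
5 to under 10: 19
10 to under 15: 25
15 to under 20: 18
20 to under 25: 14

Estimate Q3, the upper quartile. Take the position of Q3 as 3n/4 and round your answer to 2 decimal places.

17.57

Cumulative frequencies: 15, 34, 59, 77, 91
n = 91; position = 3n/4 = 68.25.
This falls in the class 15 to under 20: L = 15, F = 59, f = 18, h = 5.
Upper quartile ≈ 15 + ((68.25 − 59) / 18) × 5 = 17.5694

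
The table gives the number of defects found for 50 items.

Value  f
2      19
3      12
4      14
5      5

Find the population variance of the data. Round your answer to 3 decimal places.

Values: 2, 3, 4, 5
n = 50, Σfx = 155, mean = 3.1000
Σfx² = 533
Σf(x − x̄)² = Σfx² − (Σfx)²/n = 533 − 155²/50 = 52.5000
Population variance = 52.5000 / 50 = 1.0500

1.050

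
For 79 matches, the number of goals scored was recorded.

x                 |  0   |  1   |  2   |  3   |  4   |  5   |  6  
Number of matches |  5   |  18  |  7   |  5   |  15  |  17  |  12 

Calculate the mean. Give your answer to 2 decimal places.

3.34

Values: 0, 1, 2, 3, 4, 5, 6
Σfx = 5×0 + 18×1 + 7×2 + 5×3 + 15×4 + 17×5 + 12×6 = 264
n = Σf = 79
Mean = 264 / 79 = 3.3418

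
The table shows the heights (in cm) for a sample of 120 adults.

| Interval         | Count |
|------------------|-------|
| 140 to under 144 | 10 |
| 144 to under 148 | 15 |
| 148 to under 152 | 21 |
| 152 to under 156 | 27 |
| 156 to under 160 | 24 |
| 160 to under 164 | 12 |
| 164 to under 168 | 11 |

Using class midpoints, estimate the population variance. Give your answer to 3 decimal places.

Midpoints: 142, 146, 150, 154, 158, 162, 166
n = 120, Σfm = 18480, mean = 154.0000
Σfm² = 2851392
Σf(m − x̄)² = Σfm² − (Σfm)²/n = 2851392 − 18480²/120 = 5472.0000
Population variance = 5472.0000 / 120 = 45.6000

45.600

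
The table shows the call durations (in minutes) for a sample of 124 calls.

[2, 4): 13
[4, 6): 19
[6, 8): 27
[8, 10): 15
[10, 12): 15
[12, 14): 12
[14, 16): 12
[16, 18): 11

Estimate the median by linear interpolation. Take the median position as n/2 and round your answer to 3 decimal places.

8.400

Cumulative frequencies: 13, 32, 59, 74, 89, 101, 113, 124
n = 124; position = n/2 = 62.
This falls in the class [8, 10): L = 8, F = 59, f = 15, h = 2.
Median ≈ 8 + ((62 − 59) / 15) × 2 = 8.4000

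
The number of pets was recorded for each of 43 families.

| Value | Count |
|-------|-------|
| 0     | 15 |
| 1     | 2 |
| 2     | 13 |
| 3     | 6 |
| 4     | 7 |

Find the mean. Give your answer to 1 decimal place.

Values: 0, 1, 2, 3, 4
Σfx = 15×0 + 2×1 + 13×2 + 6×3 + 7×4 = 74
n = Σf = 43
Mean = 74 / 43 = 1.7209

1.7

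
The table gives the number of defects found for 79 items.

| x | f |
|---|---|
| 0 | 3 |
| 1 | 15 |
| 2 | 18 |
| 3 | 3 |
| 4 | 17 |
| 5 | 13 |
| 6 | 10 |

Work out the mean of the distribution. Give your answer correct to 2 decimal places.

Values: 0, 1, 2, 3, 4, 5, 6
Σfx = 3×0 + 15×1 + 18×2 + 3×3 + 17×4 + 13×5 + 10×6 = 253
n = Σf = 79
Mean = 253 / 79 = 3.2025

3.20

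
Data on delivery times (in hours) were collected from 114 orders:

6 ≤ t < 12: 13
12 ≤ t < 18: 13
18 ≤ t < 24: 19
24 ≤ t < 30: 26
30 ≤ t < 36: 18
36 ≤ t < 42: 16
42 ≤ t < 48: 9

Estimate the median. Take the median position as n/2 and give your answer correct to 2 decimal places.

26.77

Cumulative frequencies: 13, 26, 45, 71, 89, 105, 114
n = 114; position = n/2 = 57.
This falls in the class 24 ≤ t < 30: L = 24, F = 45, f = 26, h = 6.
Median ≈ 24 + ((57 − 45) / 26) × 6 = 26.7692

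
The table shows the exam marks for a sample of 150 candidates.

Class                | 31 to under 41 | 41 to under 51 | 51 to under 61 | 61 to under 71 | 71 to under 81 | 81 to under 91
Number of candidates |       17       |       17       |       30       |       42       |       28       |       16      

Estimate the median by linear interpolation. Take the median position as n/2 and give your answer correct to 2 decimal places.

Cumulative frequencies: 17, 34, 64, 106, 134, 150
n = 150; position = n/2 = 75.
This falls in the class 61 to under 71: L = 61, F = 64, f = 42, h = 10.
Median ≈ 61 + ((75 − 64) / 42) × 10 = 63.6190

63.62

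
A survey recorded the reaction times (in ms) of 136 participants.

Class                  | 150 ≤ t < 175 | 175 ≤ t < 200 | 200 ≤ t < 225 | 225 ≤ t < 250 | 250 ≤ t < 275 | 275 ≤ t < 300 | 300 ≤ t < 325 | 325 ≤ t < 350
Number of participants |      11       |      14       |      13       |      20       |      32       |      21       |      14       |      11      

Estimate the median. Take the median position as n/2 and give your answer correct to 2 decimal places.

Cumulative frequencies: 11, 25, 38, 58, 90, 111, 125, 136
n = 136; position = n/2 = 68.
This falls in the class 250 ≤ t < 275: L = 250, F = 58, f = 32, h = 25.
Median ≈ 250 + ((68 − 58) / 32) × 25 = 257.8125

257.81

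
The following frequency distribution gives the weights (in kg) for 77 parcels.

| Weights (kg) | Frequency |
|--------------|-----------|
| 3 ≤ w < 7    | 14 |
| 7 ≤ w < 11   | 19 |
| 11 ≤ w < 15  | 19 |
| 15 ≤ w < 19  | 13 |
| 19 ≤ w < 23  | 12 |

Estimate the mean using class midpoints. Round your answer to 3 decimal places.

12.481

Midpoints: 5, 9, 13, 17, 21
Σfm = 14×5 + 19×9 + 19×13 + 13×17 + 12×21 = 961
n = Σf = 77
Mean = 961 / 77 = 12.4805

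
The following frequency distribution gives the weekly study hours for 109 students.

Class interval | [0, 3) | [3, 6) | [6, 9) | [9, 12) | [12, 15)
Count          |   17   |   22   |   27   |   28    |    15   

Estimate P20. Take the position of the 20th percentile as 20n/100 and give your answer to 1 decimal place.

3.7

Cumulative frequencies: 17, 39, 66, 94, 109
n = 109; position = 20n/100 = 21.8.
This falls in the class [3, 6): L = 3, F = 17, f = 22, h = 3.
20th percentile ≈ 3 + ((21.8 − 17) / 22) × 3 = 3.6545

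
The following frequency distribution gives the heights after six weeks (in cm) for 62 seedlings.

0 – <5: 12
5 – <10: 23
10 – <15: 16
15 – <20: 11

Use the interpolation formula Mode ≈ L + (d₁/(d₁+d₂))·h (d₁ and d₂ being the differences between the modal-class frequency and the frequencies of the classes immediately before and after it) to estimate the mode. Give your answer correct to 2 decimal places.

8.06

Modal class: 5 – <10 (highest frequency 23).
d₁ = 23 − 12 = 11, d₂ = 23 − 16 = 7
Mode ≈ 5 + (11/(11+7)) × 5 = 5 + 3.0556 = 8.0556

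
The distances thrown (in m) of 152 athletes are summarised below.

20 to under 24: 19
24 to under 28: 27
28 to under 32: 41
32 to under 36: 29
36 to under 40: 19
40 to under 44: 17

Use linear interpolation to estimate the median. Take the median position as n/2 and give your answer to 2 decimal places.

30.93

Cumulative frequencies: 19, 46, 87, 116, 135, 152
n = 152; position = n/2 = 76.
This falls in the class 28 to under 32: L = 28, F = 46, f = 41, h = 4.
Median ≈ 28 + ((76 − 46) / 41) × 4 = 30.9268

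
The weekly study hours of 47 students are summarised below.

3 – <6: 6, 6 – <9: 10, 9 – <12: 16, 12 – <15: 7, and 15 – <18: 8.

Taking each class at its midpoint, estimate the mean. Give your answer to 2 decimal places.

Midpoints: 4.5, 7.5, 10.5, 13.5, 16.5
Σfm = 6×4.5 + 10×7.5 + 16×10.5 + 7×13.5 + 8×16.5 = 496.5
n = Σf = 47
Mean = 496.5 / 47 = 10.5638

10.56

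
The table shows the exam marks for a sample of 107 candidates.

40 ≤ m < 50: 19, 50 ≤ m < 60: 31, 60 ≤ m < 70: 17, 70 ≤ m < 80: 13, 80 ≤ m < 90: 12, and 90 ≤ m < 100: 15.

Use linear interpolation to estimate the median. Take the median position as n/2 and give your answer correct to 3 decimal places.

62.059

Cumulative frequencies: 19, 50, 67, 80, 92, 107
n = 107; position = n/2 = 53.5.
This falls in the class 60 ≤ m < 70: L = 60, F = 50, f = 17, h = 10.
Median ≈ 60 + ((53.5 − 50) / 17) × 10 = 62.0588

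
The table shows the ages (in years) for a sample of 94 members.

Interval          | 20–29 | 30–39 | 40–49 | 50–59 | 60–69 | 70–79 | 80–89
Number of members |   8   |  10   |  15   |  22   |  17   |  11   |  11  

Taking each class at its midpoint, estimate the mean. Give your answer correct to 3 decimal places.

Midpoints: 24.5, 34.5, 44.5, 54.5, 64.5, 74.5, 84.5
Σfm = 8×24.5 + 10×34.5 + 15×44.5 + 22×54.5 + 17×64.5 + 11×74.5 + 11×84.5 = 5253
n = Σf = 94
Mean = 5253 / 94 = 55.8830

55.883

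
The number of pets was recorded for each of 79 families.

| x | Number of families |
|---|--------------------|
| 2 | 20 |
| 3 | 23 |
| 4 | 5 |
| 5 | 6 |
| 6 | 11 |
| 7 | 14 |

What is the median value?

Cumulative frequencies: 20, 43, 48, 54, 65, 79
n = 79, so the median is the value in position (n+1)/2 = 40.
Position 40 falls at value 3.

3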